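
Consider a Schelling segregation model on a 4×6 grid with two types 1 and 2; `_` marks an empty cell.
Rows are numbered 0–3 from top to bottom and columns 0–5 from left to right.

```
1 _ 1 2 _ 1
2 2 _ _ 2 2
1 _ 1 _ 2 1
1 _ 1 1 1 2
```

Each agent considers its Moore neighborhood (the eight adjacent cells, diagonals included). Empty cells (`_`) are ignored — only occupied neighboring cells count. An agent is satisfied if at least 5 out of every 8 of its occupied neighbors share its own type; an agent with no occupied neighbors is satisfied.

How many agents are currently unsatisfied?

Row 0: (0,0)1 0/2 unhappy · (0,2)1 0/2 unhappy · (0,3)2 1/2 unhappy · (0,5)1 0/2 unhappy
Row 1: (1,0)2 1/3 unhappy · (1,1)2 1/5 unhappy · (1,4)2 3/5 unhappy · (1,5)2 2/4 unhappy
Row 2: (2,0)1 1/3 unhappy · (2,2)1 2/3 ok · (2,4)2 3/6 unhappy · (2,5)1 1/5 unhappy
Row 3: (3,0)1 1/1 ok · (3,2)1 2/2 ok · (3,3)1 3/4 ok · (3,4)1 2/4 unhappy · (3,5)2 1/3 unhappy
Unsatisfied: (0,0), (0,2), (0,3), (0,5), (1,0), (1,1), (1,4), (1,5), (2,0), (2,4), (2,5), (3,4), (3,5) — 13 in total.

13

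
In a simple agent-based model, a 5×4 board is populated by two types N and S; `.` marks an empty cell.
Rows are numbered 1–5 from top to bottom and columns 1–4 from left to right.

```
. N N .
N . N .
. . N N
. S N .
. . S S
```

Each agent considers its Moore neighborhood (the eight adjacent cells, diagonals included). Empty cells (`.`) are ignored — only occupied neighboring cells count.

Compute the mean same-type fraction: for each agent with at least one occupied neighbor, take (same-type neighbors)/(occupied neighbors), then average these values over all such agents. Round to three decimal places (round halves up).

Row 1: (1,2)N 3/3 · (1,3)N 2/2
Row 2: (2,1)N 1/1 · (2,3)N 4/4
Row 3: (3,3)N 3/4 · (3,4)N 3/3
Row 4: (4,2)S 1/3 · (4,3)N 2/5
Row 5: (5,3)S 2/3 · (5,4)S 1/2
Sum over 10 agents: 3/3 + 2/2 + 1/1 + 4/4 + 3/4 + 3/3 + 1/3 + 2/5 + 2/3 + 1/2 = 153/20; mean = 153/20 ÷ 10 = 153/200 = 0.765 → 0.765.

0.765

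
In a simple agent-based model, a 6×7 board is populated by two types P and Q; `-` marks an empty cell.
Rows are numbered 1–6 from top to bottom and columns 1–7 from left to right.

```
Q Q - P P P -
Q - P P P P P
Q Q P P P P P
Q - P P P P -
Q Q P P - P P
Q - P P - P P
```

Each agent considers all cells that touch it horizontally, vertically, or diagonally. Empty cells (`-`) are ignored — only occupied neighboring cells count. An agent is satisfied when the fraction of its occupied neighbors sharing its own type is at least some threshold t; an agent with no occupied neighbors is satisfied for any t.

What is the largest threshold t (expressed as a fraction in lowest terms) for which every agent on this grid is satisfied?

1/2

(1,1)Q 2/2
(1,2)Q 2/3
(1,4)P 4/4
(1,5)P 5/5
(1,6)P 4/4
(2,1)Q 4/4
(2,3)P 4/6
(2,4)P 7/7
(2,5)P 8/8
(2,6)P 7/7
(2,7)P 4/4
(3,1)Q 3/3
(3,2)Q 3/6
(3,3)P 5/6
(3,4)P 8/8
(3,5)P 8/8
(3,6)P 7/7
(3,7)P 4/4
(4,1)Q 4/4
(4,3)P 5/7
(4,4)P 7/7
(4,5)P 7/7
(4,6)P 6/6
(5,1)Q 3/3
(5,2)Q 3/6
(5,3)P 5/6
(5,4)P 6/6
(5,6)P 5/5
(5,7)P 4/4
(6,1)Q 2/2
(6,3)P 3/4
(6,4)P 3/3
(6,6)P 3/3
(6,7)P 3/3
The smallest same-type fraction is 3/6 at (3,2), which reduces to 1/2. Any threshold above that leaves this agent unsatisfied.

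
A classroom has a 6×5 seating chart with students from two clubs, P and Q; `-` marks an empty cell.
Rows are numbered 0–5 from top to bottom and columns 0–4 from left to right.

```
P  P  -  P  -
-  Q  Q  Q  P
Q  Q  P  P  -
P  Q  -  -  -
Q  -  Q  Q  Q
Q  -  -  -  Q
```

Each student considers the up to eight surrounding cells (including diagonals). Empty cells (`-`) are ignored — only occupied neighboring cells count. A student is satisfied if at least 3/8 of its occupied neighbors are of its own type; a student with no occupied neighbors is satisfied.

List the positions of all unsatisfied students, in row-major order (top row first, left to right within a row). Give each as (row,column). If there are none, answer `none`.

(0,0)P 1/2 ✓
(0,1)P 1/3 ✗
(0,3)P 1/3 ✗
(1,1)Q 3/6 ✓
(1,2)Q 3/7 ✓
(1,3)Q 1/5 ✗
(1,4)P 2/3 ✓
(2,0)Q 3/4 ✓
(2,1)Q 4/6 ✓
(2,2)P 1/6 ✗
(2,3)P 2/4 ✓
(3,0)P 0/4 ✗
(3,1)Q 4/6 ✓
(4,0)Q 2/3 ✓
(4,2)Q 2/2 ✓
(4,3)Q 3/3 ✓
(4,4)Q 2/2 ✓
(5,0)Q 1/1 ✓
(5,4)Q 2/2 ✓

(0,1), (0,3), (1,3), (2,2), (3,0)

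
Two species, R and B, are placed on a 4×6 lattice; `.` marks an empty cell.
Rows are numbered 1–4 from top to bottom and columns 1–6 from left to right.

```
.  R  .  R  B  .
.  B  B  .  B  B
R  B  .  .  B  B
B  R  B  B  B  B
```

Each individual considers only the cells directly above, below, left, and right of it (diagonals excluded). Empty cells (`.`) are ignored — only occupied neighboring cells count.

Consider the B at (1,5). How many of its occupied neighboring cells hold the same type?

1

Occupied neighbors of (1,5): (2,5)=B, (1,4)=R.
Same type (B): 1 of 2.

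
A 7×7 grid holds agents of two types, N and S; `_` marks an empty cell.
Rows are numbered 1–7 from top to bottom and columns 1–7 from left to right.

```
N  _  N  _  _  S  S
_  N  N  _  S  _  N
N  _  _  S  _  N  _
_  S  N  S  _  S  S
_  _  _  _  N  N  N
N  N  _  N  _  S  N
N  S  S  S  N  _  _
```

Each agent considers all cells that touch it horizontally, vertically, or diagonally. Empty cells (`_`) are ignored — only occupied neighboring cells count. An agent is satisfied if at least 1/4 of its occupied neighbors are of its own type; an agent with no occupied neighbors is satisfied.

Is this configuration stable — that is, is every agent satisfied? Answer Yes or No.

Row 1: (1,1)N 1/1 ✓ · (1,3)N 2/2 ✓ · (1,6)S 2/3 ✓ · (1,7)S 1/2 ✓
Row 2: (2,2)N 4/4 ✓ · (2,3)N 2/3 ✓ · (2,5)S 2/3 ✓ · (2,7)N 1/3 ✓
Row 3: (3,1)N 1/2 ✓ · (3,4)S 2/4 ✓ · (3,6)N 1/4 ✓
Row 4: (4,2)S 0/2 ✗ · (4,3)N 0/3 ✗ · (4,4)S 1/3 ✓ · (4,6)S 1/5 ✗ · (4,7)S 1/4 ✓
Row 5: (5,5)N 2/5 ✓ · (5,6)N 3/6 ✓ · (5,7)N 2/5 ✓
Row 6: (6,1)N 2/3 ✓ · (6,2)N 2/4 ✓ · (6,4)N 2/4 ✓ · (6,6)S 0/5 ✗ · (6,7)N 2/3 ✓
Row 7: (7,1)N 2/3 ✓ · (7,2)S 1/4 ✓ · (7,3)S 2/4 ✓ · (7,4)S 1/3 ✓ · (7,5)N 1/3 ✓
For instance (4,2) has only 0/2 same-type neighbors, below 1/4.

No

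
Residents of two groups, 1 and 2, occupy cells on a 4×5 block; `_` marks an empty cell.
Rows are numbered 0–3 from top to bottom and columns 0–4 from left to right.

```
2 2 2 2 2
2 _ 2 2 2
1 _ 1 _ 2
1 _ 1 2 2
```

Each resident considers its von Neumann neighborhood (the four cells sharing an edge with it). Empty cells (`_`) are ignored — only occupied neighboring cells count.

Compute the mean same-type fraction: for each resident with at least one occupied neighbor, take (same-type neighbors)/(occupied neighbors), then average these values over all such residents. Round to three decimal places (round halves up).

(0,0)2 2/2
(0,1)2 2/2
(0,2)2 3/3
(0,3)2 3/3
(0,4)2 2/2
(1,0)2 1/2
(1,2)2 2/3
(1,3)2 3/3
(1,4)2 3/3
(2,0)1 1/2
(2,2)1 1/2
(2,4)2 2/2
(3,0)1 1/1
(3,2)1 1/2
(3,3)2 1/2
(3,4)2 2/2
Sum over 16 residents: 2/2 + 2/2 + 3/3 + 3/3 + 2/2 + 1/2 + 2/3 + 3/3 + 3/3 + 1/2 + 1/2 + 2/2 + 1/1 + 1/2 + 1/2 + 2/2 = 79/6; mean = 79/6 ÷ 16 = 79/96 = 0.822916… → 0.823.

0.823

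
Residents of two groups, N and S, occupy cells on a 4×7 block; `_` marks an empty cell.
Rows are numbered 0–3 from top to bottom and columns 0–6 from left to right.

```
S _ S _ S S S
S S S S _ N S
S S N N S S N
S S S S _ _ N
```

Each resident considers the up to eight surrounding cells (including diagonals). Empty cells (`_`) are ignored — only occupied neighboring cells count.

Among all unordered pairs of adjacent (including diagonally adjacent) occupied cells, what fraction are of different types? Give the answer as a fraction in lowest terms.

Scan each occupied cell's neighbors to the right and below (and the two forward diagonals) so each pair is counted once.
From row 0: 3 unlike of 13 pairs (running 3/13).
From row 1: 9 unlike of 20 pairs (running 12/33).
From row 2: 9 unlike of 19 pairs (running 21/52).
From row 3: 0 unlike of 3 pairs (running 21/55).
Total adjacent occupied pairs: 55; unlike-type pairs: 21.
21/55 is already in lowest terms.

21/55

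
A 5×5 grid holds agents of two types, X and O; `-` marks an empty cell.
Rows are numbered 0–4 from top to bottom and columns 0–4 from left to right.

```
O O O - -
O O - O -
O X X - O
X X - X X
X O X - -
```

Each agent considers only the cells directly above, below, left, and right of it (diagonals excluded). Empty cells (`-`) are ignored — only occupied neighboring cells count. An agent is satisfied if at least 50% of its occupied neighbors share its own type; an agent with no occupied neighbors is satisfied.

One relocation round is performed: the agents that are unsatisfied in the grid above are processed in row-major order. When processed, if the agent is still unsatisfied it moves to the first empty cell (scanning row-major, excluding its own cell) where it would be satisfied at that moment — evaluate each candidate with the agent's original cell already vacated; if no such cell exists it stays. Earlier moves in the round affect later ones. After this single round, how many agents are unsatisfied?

0

Initially unsatisfied (in order): (2,0), (2,4), (4,1), (4,2).
  (2,0) → (0,3).
  (2,4) → (0,4).
  (4,1) → (1,2).
  (4,2): now satisfied by earlier moves; stays.
Resulting grid:
O O O O O
O O O O -
- X X - -
X X - X X
X - X - -
All satisfied now.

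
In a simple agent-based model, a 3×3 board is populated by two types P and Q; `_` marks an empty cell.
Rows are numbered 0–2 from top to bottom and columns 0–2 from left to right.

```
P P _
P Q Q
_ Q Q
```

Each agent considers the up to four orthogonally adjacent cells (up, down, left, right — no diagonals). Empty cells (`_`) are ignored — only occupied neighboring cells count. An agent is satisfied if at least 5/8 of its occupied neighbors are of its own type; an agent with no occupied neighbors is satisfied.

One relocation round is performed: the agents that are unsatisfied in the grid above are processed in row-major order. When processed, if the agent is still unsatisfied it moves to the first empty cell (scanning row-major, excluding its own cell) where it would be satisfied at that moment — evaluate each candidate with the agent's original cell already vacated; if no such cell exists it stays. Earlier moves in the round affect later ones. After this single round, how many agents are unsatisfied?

Initially unsatisfied (in order): (0,1), (1,0), (1,1).
  (0,1): no empty cell satisfies it; stays.
  (1,0): no empty cell satisfies it; stays.
  (1,1): no empty cell satisfies it; stays.
Resulting grid:
P P _
P Q Q
_ Q Q
Unsatisfied now: (0,1), (1,0), (1,1).

3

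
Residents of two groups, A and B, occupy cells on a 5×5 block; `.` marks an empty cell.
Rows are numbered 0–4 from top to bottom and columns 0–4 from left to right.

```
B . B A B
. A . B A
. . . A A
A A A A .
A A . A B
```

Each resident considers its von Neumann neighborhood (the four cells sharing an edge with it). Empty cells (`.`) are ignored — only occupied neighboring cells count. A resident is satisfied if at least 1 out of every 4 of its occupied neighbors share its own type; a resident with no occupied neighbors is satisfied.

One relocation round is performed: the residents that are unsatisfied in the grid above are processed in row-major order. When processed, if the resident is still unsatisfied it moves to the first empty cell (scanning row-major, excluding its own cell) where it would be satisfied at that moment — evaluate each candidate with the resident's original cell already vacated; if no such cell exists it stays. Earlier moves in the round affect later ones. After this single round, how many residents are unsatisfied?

0

Initially unsatisfied (in order): (0,2), (0,3), (0,4), (1,3), (4,4).
  (0,2) → (0,1).
  (0,3) → (1,0).
  (0,4) → (0,2).
  (1,3) → (0,3).
  (4,4) → (0,4).
Resulting grid:
B B B B B
A A . . A
. . . A A
A A A A .
A A . A .
All satisfied now.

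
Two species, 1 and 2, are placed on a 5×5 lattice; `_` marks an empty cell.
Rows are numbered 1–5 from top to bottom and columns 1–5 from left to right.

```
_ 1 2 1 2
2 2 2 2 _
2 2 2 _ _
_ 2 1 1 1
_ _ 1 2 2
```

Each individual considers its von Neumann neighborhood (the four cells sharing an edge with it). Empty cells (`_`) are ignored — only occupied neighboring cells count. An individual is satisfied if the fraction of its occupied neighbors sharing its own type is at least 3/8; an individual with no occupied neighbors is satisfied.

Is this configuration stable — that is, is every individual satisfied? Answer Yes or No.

No

Row 1: (1,2)1 0/2 ✗ · (1,3)2 1/3 ✗ · (1,4)1 0/3 ✗ · (1,5)2 0/1 ✗
Row 2: (2,1)2 2/2 ✓ · (2,2)2 3/4 ✓ · (2,3)2 4/4 ✓ · (2,4)2 1/2 ✓
Row 3: (3,1)2 2/2 ✓ · (3,2)2 4/4 ✓ · (3,3)2 2/3 ✓
Row 4: (4,2)2 1/2 ✓ · (4,3)1 2/4 ✓ · (4,4)1 2/3 ✓ · (4,5)1 1/2 ✓
Row 5: (5,3)1 1/2 ✓ · (5,4)2 1/3 ✗ · (5,5)2 1/2 ✓
For instance (1,2) has only 0/2 same-type neighbors, below 3/8.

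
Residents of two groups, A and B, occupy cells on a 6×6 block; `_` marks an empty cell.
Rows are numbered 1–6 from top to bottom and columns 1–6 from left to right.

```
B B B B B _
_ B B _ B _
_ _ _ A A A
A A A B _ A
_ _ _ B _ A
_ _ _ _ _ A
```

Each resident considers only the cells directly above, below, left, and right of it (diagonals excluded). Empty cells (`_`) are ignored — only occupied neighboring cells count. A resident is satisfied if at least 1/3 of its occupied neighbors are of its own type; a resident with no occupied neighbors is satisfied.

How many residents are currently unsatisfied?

(1,1)B 1/1 ✓
(1,2)B 3/3 ✓
(1,3)B 3/3 ✓
(1,4)B 2/2 ✓
(1,5)B 2/2 ✓
(2,2)B 2/2 ✓
(2,3)B 2/2 ✓
(2,5)B 1/2 ✓
(3,4)A 1/2 ✓
(3,5)A 2/3 ✓
(3,6)A 2/2 ✓
(4,1)A 1/1 ✓
(4,2)A 2/2 ✓
(4,3)A 1/2 ✓
(4,4)B 1/3 ✓
(4,6)A 2/2 ✓
(5,4)B 1/1 ✓
(5,6)A 2/2 ✓
(6,6)A 1/1 ✓
Every one meets the threshold.

0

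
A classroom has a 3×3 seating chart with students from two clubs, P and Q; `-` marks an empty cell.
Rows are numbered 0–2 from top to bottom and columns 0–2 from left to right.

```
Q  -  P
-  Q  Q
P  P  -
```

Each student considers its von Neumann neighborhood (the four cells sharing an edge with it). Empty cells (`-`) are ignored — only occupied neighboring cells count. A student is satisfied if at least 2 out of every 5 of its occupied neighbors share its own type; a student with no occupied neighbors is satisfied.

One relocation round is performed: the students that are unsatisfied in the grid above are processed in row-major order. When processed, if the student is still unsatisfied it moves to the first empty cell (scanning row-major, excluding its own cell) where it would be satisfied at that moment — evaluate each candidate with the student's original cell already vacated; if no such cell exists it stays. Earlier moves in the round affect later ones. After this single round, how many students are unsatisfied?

0

Initially unsatisfied (in order): (0,2).
  (0,2) → (2,2).
Resulting grid:
Q - -
- Q Q
P P P
All satisfied now.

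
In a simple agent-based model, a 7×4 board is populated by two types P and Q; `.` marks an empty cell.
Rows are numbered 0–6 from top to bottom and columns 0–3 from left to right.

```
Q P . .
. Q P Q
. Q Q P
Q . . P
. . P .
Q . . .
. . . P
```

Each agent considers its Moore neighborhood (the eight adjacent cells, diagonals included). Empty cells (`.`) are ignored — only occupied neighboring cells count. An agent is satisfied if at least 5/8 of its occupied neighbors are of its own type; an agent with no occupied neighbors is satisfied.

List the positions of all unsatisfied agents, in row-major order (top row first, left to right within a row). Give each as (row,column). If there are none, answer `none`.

(0,0), (0,1), (1,1), (1,2), (1,3), (2,2), (2,3)

(0,0)Q 1/2 ✗
(0,1)P 1/3 ✗
(1,1)Q 3/5 ✗
(1,2)P 2/6 ✗
(1,3)Q 1/3 ✗
(2,1)Q 3/4 ✓
(2,2)Q 3/6 ✗
(2,3)P 2/4 ✗
(3,0)Q 1/1 ✓
(3,3)P 2/3 ✓
(4,2)P 1/1 ✓
(5,0)Q 0/0 ✓
(6,3)P 0/0 ✓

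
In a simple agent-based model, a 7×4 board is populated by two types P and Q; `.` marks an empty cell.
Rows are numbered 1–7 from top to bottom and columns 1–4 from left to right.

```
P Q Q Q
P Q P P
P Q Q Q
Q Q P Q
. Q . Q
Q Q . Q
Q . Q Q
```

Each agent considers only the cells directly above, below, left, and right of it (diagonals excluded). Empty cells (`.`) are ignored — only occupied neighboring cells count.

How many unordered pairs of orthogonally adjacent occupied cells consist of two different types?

12

Scan each occupied cell's neighbors to the right and below so each pair is counted once.
From row 1: 3 unlike of 7 pairs (running 3/7).
From row 2: 4 unlike of 7 pairs (running 7/14).
From row 3: 3 unlike of 7 pairs (running 10/21).
From row 4: 2 unlike of 5 pairs (running 12/26).
From row 5: 0 unlike of 2 pairs (running 12/28).
From row 6: 0 unlike of 3 pairs (running 12/31).
From row 7: 0 unlike of 1 pairs (running 12/32).
Total adjacent occupied pairs: 32; unlike-type pairs: 12.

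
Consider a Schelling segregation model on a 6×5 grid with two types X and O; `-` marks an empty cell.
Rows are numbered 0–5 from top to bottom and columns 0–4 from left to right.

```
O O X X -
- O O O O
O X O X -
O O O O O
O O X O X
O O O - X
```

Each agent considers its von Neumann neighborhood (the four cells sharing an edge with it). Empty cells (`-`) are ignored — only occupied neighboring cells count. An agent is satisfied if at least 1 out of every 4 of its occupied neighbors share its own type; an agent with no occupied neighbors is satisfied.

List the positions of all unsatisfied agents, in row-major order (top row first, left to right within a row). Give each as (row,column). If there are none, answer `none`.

(2,1), (2,3), (4,2)

Row 0: (0,0)O 1/1 satisfied · (0,1)O 2/3 satisfied · (0,2)X 1/3 satisfied · (0,3)X 1/2 satisfied
Row 1: (1,1)O 2/3 satisfied · (1,2)O 3/4 satisfied · (1,3)O 2/4 satisfied · (1,4)O 1/1 satisfied
Row 2: (2,0)O 1/2 satisfied · (2,1)X 0/4 not · (2,2)O 2/4 satisfied · (2,3)X 0/3 not
Row 3: (3,0)O 3/3 satisfied · (3,1)O 3/4 satisfied · (3,2)O 3/4 satisfied · (3,3)O 3/4 satisfied · (3,4)O 1/2 satisfied
Row 4: (4,0)O 3/3 satisfied · (4,1)O 3/4 satisfied · (4,2)X 0/4 not · (4,3)O 1/3 satisfied · (4,4)X 1/3 satisfied
Row 5: (5,0)O 2/2 satisfied · (5,1)O 3/3 satisfied · (5,2)O 1/2 satisfied · (5,4)X 1/1 satisfied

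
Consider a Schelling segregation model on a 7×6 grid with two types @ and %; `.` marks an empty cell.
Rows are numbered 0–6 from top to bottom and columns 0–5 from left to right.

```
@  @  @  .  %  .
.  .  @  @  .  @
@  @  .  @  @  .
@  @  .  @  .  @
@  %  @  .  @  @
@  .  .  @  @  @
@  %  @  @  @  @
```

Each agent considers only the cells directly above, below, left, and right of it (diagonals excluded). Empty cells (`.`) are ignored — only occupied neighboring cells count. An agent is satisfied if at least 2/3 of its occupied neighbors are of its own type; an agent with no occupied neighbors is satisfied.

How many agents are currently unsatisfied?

Row 0: (0,0)@ 1/1 satisfied · (0,1)@ 2/2 satisfied · (0,2)@ 2/2 satisfied · (0,4)% 0/0 satisfied
Row 1: (1,2)@ 2/2 satisfied · (1,3)@ 2/2 satisfied · (1,5)@ 0/0 satisfied
Row 2: (2,0)@ 2/2 satisfied · (2,1)@ 2/2 satisfied · (2,3)@ 3/3 satisfied · (2,4)@ 1/1 satisfied
Row 3: (3,0)@ 3/3 satisfied · (3,1)@ 2/3 satisfied · (3,3)@ 1/1 satisfied · (3,5)@ 1/1 satisfied
Row 4: (4,0)@ 2/3 satisfied · (4,1)% 0/3 not · (4,2)@ 0/1 not · (4,4)@ 2/2 satisfied · (4,5)@ 3/3 satisfied
Row 5: (5,0)@ 2/2 satisfied · (5,3)@ 2/2 satisfied · (5,4)@ 4/4 satisfied · (5,5)@ 3/3 satisfied
Row 6: (6,0)@ 1/2 not · (6,1)% 0/2 not · (6,2)@ 1/2 not · (6,3)@ 3/3 satisfied · (6,4)@ 3/3 satisfied · (6,5)@ 2/2 satisfied
Unsatisfied: (4,1), (4,2), (6,0), (6,1), (6,2) — 5 in total.

5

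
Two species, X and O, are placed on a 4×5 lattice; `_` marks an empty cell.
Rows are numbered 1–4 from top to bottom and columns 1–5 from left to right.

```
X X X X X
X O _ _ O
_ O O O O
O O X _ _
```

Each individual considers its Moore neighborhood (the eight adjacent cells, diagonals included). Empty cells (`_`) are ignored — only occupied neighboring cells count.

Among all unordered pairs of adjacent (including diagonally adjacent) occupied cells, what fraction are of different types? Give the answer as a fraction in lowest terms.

11/28

Scan each occupied cell's neighbors to the right and below (and the two forward diagonals) so each pair is counted once.
From row 1: 5 unlike of 11 pairs (running 5/11).
From row 2: 2 unlike of 6 pairs (running 7/17).
From row 3: 3 unlike of 9 pairs (running 10/26).
From row 4: 1 unlike of 2 pairs (running 11/28).
Total adjacent occupied pairs: 28; unlike-type pairs: 11.
11/28 is already in lowest terms.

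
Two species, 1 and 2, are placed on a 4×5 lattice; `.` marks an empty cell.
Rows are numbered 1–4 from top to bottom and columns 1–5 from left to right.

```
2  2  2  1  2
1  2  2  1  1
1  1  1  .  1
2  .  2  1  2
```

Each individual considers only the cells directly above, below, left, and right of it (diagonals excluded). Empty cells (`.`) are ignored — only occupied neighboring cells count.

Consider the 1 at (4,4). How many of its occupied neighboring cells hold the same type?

0

Occupied neighbors of (4,4): (4,3)=2, (4,5)=2.
Same type (1): 0 of 2.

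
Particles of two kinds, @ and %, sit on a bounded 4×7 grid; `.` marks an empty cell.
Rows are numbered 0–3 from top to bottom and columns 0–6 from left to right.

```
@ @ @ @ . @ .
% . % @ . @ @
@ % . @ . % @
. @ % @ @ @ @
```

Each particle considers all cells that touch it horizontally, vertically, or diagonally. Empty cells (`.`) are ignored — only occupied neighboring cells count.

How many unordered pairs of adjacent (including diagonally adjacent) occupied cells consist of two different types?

19

Scan each occupied cell's neighbors to the right and below (and the two forward diagonals) so each pair is counted once.
From row 0: 5 unlike of 12 pairs (running 5/12).
From row 1: 5 unlike of 11 pairs (running 10/23).
From row 2: 7 unlike of 13 pairs (running 17/36).
From row 3: 2 unlike of 5 pairs (running 19/41).
Total adjacent occupied pairs: 41; unlike-type pairs: 19.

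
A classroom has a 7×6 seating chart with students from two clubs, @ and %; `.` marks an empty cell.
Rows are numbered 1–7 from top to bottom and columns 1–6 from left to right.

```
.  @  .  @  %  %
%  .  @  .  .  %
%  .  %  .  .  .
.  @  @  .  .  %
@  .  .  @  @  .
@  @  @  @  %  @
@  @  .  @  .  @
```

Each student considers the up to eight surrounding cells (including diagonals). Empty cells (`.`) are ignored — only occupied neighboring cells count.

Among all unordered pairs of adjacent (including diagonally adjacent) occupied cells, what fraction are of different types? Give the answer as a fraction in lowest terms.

Scan each occupied cell's neighbors to the right and below (and the two forward diagonals) so each pair is counted once.
Row 1: @(1,2)–@(2,3)= @(1,2)–%(2,1)≠ @(1,4)–%(1,5)≠ @(1,4)–@(2,3)= %(1,5)–%(1,6)= %(1,5)–%(2,6)= %(1,6)–%(2,6)=  → 2/7 unlike.
Row 2: %(2,1)–%(3,1)= @(2,3)–%(3,3)≠  → 1/2 unlike.
Row 3: %(3,1)–@(4,2)≠ %(3,3)–@(4,3)≠ %(3,3)–@(4,2)≠  → 3/3 unlike.
Row 4: @(4,2)–@(4,3)= @(4,2)–@(5,1)= @(4,3)–@(5,4)= %(4,6)–@(5,5)≠  → 1/4 unlike.
Row 5: @(5,1)–@(6,1)= @(5,1)–@(6,2)= @(5,4)–@(5,5)= @(5,4)–@(6,4)= @(5,4)–%(6,5)≠ @(5,4)–@(6,3)= @(5,5)–%(6,5)≠ @(5,5)–@(6,6)= @(5,5)–@(6,4)=  → 2/9 unlike.
Row 6: @(6,1)–@(6,2)= @(6,1)–@(7,1)= @(6,1)–@(7,2)= @(6,2)–@(6,3)= @(6,2)–@(7,2)= @(6,2)–@(7,1)= @(6,3)–@(6,4)= @(6,3)–@(7,4)= @(6,3)–@(7,2)= @(6,4)–%(6,5)≠ @(6,4)–@(7,4)= %(6,5)–@(6,6)≠ %(6,5)–@(7,6)≠ %(6,5)–@(7,4)≠ @(6,6)–@(7,6)=  → 4/15 unlike.
Row 7: @(7,1)–@(7,2)=  → 0/1 unlike.
Total adjacent occupied pairs: 41; unlike-type pairs: 13.
13/41 is already in lowest terms.

13/41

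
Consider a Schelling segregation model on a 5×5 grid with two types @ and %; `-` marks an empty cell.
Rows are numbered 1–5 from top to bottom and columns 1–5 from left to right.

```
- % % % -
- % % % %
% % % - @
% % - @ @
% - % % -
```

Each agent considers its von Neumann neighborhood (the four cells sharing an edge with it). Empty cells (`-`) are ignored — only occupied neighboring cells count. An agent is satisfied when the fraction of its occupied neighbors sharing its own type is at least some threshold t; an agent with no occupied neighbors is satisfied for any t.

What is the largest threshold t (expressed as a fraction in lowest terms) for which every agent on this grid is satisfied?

Row 1: (1,2)% 2/2 · (1,3)% 3/3 · (1,4)% 2/2
Row 2: (2,2)% 3/3 · (2,3)% 4/4 · (2,4)% 3/3 · (2,5)% 1/2
Row 3: (3,1)% 2/2 · (3,2)% 4/4 · (3,3)% 2/2 · (3,5)@ 1/2
Row 4: (4,1)% 3/3 · (4,2)% 2/2 · (4,4)@ 1/2 · (4,5)@ 2/2
Row 5: (5,1)% 1/1 · (5,3)% 1/1 · (5,4)% 1/2
The smallest same-type fraction is 1/2 at (2,5), which reduces to 1/2. Any threshold above that leaves this agent unsatisfied.

1/2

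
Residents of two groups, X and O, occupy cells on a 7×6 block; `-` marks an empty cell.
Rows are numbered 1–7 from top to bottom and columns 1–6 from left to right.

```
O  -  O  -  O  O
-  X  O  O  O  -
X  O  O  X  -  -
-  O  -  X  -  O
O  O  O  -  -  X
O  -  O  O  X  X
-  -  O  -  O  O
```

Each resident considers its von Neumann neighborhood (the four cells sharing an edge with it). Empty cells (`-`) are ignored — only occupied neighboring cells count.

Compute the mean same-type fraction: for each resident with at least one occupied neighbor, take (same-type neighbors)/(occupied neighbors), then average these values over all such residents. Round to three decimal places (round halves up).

0.689

(1,1)O — no occupied neighbors
(1,3)O 1/1
(1,5)O 2/2
(1,6)O 1/1
(2,2)X 0/2
(2,3)O 3/4
(2,4)O 2/3
(2,5)O 2/2
(3,1)X 0/1
(3,2)O 2/4
(3,3)O 2/3
(3,4)X 1/3
(4,2)O 2/2
(4,4)X 1/1
(4,6)O 0/1
(5,1)O 2/2
(5,2)O 3/3
(5,3)O 2/2
(5,6)X 1/2
(6,1)O 1/1
(6,3)O 3/3
(6,4)O 1/2
(6,5)X 1/3
(6,6)X 2/3
(7,3)O 1/1
(7,5)O 1/2
(7,6)O 1/2
Sum over 26 residents: 1/1 + 2/2 + 1/1 + 0/2 + 3/4 + 2/3 + 2/2 + 0/1 + 2/4 + 2/3 + 1/3 + 2/2 + 1/1 + 0/1 + 2/2 + 3/3 + 2/2 + 1/2 + 1/1 + 3/3 + 1/2 + 1/3 + 2/3 + 1/1 + 1/2 + 1/2 = 215/12; mean = 215/12 ÷ 26 = 215/312 = 0.689102… → 0.689.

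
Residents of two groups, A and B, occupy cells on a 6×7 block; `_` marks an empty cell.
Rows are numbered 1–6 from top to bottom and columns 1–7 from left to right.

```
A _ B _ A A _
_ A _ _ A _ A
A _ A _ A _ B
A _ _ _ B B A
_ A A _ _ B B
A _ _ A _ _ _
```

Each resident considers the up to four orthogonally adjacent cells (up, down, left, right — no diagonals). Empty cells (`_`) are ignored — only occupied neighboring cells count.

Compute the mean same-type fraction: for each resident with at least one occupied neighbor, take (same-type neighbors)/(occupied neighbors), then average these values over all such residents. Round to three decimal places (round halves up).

0.678

Row 1: (1,1)A — no occupied neighbors · (1,3)B — no occupied neighbors · (1,5)A 2/2 · (1,6)A 1/1
Row 2: (2,2)A — no occupied neighbors · (2,5)A 2/2 · (2,7)A 0/1
Row 3: (3,1)A 1/1 · (3,3)A — no occupied neighbors · (3,5)A 1/2 · (3,7)B 0/2
Row 4: (4,1)A 1/1 · (4,5)B 1/2 · (4,6)B 2/3 · (4,7)A 0/3
Row 5: (5,2)A 1/1 · (5,3)A 1/1 · (5,6)B 2/2 · (5,7)B 1/2
Row 6: (6,1)A — no occupied neighbors · (6,4)A — no occupied neighbors
Sum over 15 residents: 2/2 + 1/1 + 2/2 + 0/1 + 1/1 + 1/2 + 0/2 + 1/1 + 1/2 + 2/3 + 0/3 + 1/1 + 1/1 + 2/2 + 1/2 = 61/6; mean = 61/6 ÷ 15 = 61/90 = 0.677777… → 0.678.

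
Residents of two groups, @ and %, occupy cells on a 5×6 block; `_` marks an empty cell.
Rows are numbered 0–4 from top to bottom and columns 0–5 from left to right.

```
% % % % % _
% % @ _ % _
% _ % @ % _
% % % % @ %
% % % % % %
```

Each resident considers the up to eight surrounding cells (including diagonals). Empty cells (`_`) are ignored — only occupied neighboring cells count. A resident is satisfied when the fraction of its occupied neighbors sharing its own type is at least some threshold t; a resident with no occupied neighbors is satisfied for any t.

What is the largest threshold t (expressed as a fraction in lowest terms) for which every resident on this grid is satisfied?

(0,0)% 3/3
(0,1)% 4/5
(0,2)% 3/4
(0,3)% 3/4
(0,4)% 2/2
(1,0)% 4/4
(1,1)% 6/7
(1,2)@ 1/6
(1,4)% 3/4
(2,0)% 4/4
(2,2)% 4/6
(2,3)@ 2/7
(2,4)% 3/5
(3,0)% 4/4
(3,1)% 7/7
(3,2)% 6/7
(3,3)% 6/8
(3,4)@ 1/7
(3,5)% 3/4
(4,0)% 3/3
(4,1)% 5/5
(4,2)% 5/5
(4,3)% 4/5
(4,4)% 4/5
(4,5)% 2/3
The smallest same-type fraction is 1/7 at (3,4), which reduces to 1/7. Any threshold above that leaves this resident unsatisfied.

1/7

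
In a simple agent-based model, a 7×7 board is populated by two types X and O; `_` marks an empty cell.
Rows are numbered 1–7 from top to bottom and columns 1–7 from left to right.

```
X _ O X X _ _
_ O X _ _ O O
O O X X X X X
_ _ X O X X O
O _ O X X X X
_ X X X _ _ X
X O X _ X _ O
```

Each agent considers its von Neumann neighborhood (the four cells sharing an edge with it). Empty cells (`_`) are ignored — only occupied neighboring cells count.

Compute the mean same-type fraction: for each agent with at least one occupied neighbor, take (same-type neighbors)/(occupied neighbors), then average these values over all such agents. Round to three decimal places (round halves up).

(1,1)X — no occupied neighbors
(1,3)O 0/2
(1,4)X 1/2
(1,5)X 1/1
(2,2)O 1/2
(2,3)X 1/3
(2,6)O 1/2
(2,7)O 1/2
(3,1)O 1/1
(3,2)O 2/3
(3,3)X 3/4
(3,4)X 2/3
(3,5)X 3/3
(3,6)X 3/4
(3,7)X 1/3
(4,3)X 1/3
(4,4)O 0/4
(4,5)X 3/4
(4,6)X 3/4
(4,7)O 0/3
(5,1)O — no occupied neighbors
(5,3)O 0/3
(5,4)X 2/4
(5,5)X 3/3
(5,6)X 3/3
(5,7)X 2/3
(6,2)X 1/2
(6,3)X 3/4
(6,4)X 2/2
(6,7)X 1/2
(7,1)X 0/1
(7,2)O 0/3
(7,3)X 1/2
(7,5)X — no occupied neighbors
(7,7)O 0/1
Sum over 32 agents: 0/2 + 1/2 + 1/1 + 1/2 + 1/3 + 1/2 + 1/2 + 1/1 + 2/3 + 3/4 + 2/3 + 3/3 + 3/4 + 1/3 + 1/3 + 0/4 + 3/4 + 3/4 + 0/3 + 0/3 + 2/4 + 3/3 + 3/3 + 2/3 + 1/2 + 3/4 + 2/2 + 1/2 + 0/1 + 0/3 + 1/2 + 0/1 = 67/4; mean = 67/4 ÷ 32 = 67/128 = 0.523437… → 0.523.

0.523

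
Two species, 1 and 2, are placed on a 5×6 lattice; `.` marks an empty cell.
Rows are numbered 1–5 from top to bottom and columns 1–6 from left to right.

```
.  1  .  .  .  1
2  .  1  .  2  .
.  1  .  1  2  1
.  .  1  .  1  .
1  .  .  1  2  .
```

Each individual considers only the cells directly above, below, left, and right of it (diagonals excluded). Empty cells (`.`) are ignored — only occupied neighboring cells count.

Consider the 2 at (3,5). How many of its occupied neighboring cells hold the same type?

Occupied neighbors of (3,5): (2,5)=2, (4,5)=1, (3,4)=1, (3,6)=1.
Same type (2): 1 of 4.

1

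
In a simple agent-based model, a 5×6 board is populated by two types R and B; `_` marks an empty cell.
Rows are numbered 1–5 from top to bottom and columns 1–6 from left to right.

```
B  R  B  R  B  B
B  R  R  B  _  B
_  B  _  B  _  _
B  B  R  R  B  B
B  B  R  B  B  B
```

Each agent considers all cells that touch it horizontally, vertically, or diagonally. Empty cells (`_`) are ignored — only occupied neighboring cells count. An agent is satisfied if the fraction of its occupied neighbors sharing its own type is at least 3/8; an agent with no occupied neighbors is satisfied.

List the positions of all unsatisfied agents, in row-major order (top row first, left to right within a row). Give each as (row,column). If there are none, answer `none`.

(1,1), (1,3), (1,4), (2,2), (4,3), (4,4)

Row 1: (1,1)B 1/3 unhappy · (1,2)R 2/5 ok · (1,3)B 1/5 unhappy · (1,4)R 1/4 unhappy · (1,5)B 3/4 ok · (1,6)B 2/2 ok
Row 2: (2,1)B 2/4 ok · (2,2)R 2/6 unhappy · (2,3)R 3/7 ok · (2,4)B 3/5 ok · (2,6)B 2/2 ok
Row 3: (3,2)B 3/6 ok · (3,4)B 2/5 ok
Row 4: (4,1)B 4/4 ok · (4,2)B 4/6 ok · (4,3)R 2/7 unhappy · (4,4)R 2/6 unhappy · (4,5)B 5/6 ok · (4,6)B 3/3 ok
Row 5: (5,1)B 3/3 ok · (5,2)B 3/5 ok · (5,3)R 2/5 ok · (5,4)B 2/5 ok · (5,5)B 4/5 ok · (5,6)B 3/3 ok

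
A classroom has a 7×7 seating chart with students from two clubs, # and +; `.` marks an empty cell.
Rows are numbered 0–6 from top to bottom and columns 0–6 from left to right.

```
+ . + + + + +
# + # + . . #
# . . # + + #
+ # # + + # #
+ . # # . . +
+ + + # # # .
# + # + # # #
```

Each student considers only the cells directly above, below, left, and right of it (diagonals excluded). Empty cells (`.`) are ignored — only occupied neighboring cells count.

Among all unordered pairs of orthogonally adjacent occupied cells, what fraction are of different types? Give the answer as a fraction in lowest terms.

Scan each occupied cell's neighbors to the right and below so each pair is counted once.
From row 0: 3 unlike of 8 pairs (running 3/8).
From row 1: 4 unlike of 6 pairs (running 7/14).
From row 2: 5 unlike of 8 pairs (running 12/22).
From row 3: 5 unlike of 10 pairs (running 17/32).
From row 4: 1 unlike of 4 pairs (running 18/36).
From row 5: 4 unlike of 11 pairs (running 22/47).
From row 6: 4 unlike of 6 pairs (running 26/53).
Total adjacent occupied pairs: 53; unlike-type pairs: 26.
26/53 is already in lowest terms.

26/53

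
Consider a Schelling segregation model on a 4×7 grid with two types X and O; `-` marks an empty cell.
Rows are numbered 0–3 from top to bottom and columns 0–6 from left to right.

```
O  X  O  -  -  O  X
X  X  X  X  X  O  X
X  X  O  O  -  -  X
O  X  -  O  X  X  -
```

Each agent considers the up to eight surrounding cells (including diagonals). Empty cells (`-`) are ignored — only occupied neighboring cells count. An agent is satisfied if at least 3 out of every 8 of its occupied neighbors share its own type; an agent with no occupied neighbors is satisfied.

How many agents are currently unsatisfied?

Row 0: (0,0)O 0/3 ✗ · (0,1)X 3/5 ✓ · (0,2)O 0/4 ✗ · (0,5)O 1/4 ✗ · (0,6)X 1/3 ✗
Row 1: (1,0)X 4/5 ✓ · (1,1)X 5/8 ✓ · (1,2)X 4/7 ✓ · (1,3)X 2/5 ✓ · (1,4)X 1/4 ✗ · (1,5)O 1/5 ✗ · (1,6)X 2/4 ✓
Row 2: (2,0)X 4/5 ✓ · (2,1)X 5/7 ✓ · (2,2)O 2/7 ✗ · (2,3)O 2/6 ✗ · (2,6)X 2/3 ✓
Row 3: (3,0)O 0/3 ✗ · (3,1)X 2/4 ✓ · (3,3)O 2/3 ✓ · (3,4)X 1/3 ✗ · (3,5)X 2/2 ✓
Unsatisfied: (0,0), (0,2), (0,5), (0,6), (1,4), (1,5), (2,2), (2,3), (3,0), (3,4) — 10 in total.

10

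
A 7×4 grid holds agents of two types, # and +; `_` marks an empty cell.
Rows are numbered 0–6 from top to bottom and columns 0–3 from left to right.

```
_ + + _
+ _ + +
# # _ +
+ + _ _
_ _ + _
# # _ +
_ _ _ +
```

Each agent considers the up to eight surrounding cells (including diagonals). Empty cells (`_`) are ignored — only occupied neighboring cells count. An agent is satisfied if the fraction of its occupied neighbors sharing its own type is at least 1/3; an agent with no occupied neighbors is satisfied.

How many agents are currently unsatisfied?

(0,1)+ 3/3 ok
(0,2)+ 3/3 ok
(1,0)+ 1/3 ok
(1,2)+ 4/5 ok
(1,3)+ 3/3 ok
(2,0)# 1/4 unhappy
(2,1)# 1/5 unhappy
(2,3)+ 2/2 ok
(3,0)+ 1/3 ok
(3,1)+ 2/4 ok
(4,2)+ 2/3 ok
(5,0)# 1/1 ok
(5,1)# 1/2 ok
(5,3)+ 2/2 ok
(6,3)+ 1/1 ok
Unsatisfied: (2,0), (2,1) — 2 in total.

2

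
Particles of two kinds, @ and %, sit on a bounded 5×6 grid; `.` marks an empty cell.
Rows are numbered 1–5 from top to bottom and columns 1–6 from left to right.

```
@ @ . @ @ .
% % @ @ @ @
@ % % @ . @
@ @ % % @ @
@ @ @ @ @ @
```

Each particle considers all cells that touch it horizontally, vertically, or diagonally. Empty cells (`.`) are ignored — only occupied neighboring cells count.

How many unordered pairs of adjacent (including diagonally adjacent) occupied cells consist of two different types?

25

Scan each occupied cell's neighbors to the right and below (and the two forward diagonals) so each pair is counted once.
From row 1: 4 unlike of 13 pairs (running 4/13).
From row 2: 6 unlike of 18 pairs (running 10/31).
From row 3: 7 unlike of 16 pairs (running 17/47).
From row 4: 8 unlike of 21 pairs (running 25/68).
From row 5: 0 unlike of 5 pairs (running 25/73).
Total adjacent occupied pairs: 73; unlike-type pairs: 25.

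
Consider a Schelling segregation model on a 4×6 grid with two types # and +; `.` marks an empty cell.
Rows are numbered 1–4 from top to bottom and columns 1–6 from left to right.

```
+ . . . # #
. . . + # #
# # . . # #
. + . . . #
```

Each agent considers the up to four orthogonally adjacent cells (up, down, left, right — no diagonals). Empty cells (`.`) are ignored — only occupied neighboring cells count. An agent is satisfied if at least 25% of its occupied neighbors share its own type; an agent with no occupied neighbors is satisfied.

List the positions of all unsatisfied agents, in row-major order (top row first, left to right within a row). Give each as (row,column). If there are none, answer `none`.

Row 1: (1,1)+ 0/0 ok · (1,5)# 2/2 ok · (1,6)# 2/2 ok
Row 2: (2,4)+ 0/1 unhappy · (2,5)# 3/4 ok · (2,6)# 3/3 ok
Row 3: (3,1)# 1/1 ok · (3,2)# 1/2 ok · (3,5)# 2/2 ok · (3,6)# 3/3 ok
Row 4: (4,2)+ 0/1 unhappy · (4,6)# 1/1 ok

(2,4), (4,2)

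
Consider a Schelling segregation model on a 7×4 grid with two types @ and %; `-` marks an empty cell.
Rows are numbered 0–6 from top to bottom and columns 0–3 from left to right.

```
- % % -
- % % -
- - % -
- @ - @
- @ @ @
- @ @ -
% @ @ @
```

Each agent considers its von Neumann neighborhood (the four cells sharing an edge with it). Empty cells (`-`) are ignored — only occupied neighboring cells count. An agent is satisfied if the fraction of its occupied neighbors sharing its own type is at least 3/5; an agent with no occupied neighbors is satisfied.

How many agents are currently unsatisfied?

1

(0,1)% 2/2 satisfied
(0,2)% 2/2 satisfied
(1,1)% 2/2 satisfied
(1,2)% 3/3 satisfied
(2,2)% 1/1 satisfied
(3,1)@ 1/1 satisfied
(3,3)@ 1/1 satisfied
(4,1)@ 3/3 satisfied
(4,2)@ 3/3 satisfied
(4,3)@ 2/2 satisfied
(5,1)@ 3/3 satisfied
(5,2)@ 3/3 satisfied
(6,0)% 0/1 not
(6,1)@ 2/3 satisfied
(6,2)@ 3/3 satisfied
(6,3)@ 1/1 satisfied
Unsatisfied: (6,0) — 1 in total.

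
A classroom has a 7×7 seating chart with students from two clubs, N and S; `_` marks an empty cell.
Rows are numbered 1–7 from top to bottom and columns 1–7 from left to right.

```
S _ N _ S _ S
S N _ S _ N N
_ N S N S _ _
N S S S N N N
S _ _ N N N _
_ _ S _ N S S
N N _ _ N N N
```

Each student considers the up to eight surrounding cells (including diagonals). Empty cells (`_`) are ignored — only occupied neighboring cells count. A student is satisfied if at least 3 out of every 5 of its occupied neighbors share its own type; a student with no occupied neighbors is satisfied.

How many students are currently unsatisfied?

22

(1,1)S 1/2 unhappy
(1,3)N 1/2 unhappy
(1,5)S 1/2 unhappy
(1,7)S 0/2 unhappy
(2,1)S 1/3 unhappy
(2,2)N 2/5 unhappy
(2,4)S 3/5 ok
(2,6)N 1/4 unhappy
(2,7)N 1/2 unhappy
(3,2)N 2/6 unhappy
(3,3)S 4/7 unhappy
(3,4)N 1/6 unhappy
(3,5)S 2/6 unhappy
(4,1)N 1/3 unhappy
(4,2)S 3/5 ok
(4,3)S 3/6 unhappy
(4,4)S 3/7 unhappy
(4,5)N 5/7 ok
(4,6)N 4/5 ok
(4,7)N 2/2 ok
(5,1)S 1/2 unhappy
(5,4)N 3/6 unhappy
(5,5)N 5/7 ok
(5,6)N 5/7 ok
(6,3)S 0/2 unhappy
(6,5)N 5/6 ok
(6,6)S 1/7 unhappy
(6,7)S 1/4 unhappy
(7,1)N 1/1 ok
(7,2)N 1/2 unhappy
(7,5)N 2/3 ok
(7,6)N 3/5 ok
(7,7)N 1/3 unhappy
Unsatisfied: (1,1), (1,3), (1,5), (1,7), (2,1), (2,2), (2,6), (2,7), (3,2), (3,3), (3,4), (3,5), (4,1), (4,3), (4,4), (5,1), (5,4), (6,3), (6,6), (6,7), (7,2), (7,7) — 22 in total.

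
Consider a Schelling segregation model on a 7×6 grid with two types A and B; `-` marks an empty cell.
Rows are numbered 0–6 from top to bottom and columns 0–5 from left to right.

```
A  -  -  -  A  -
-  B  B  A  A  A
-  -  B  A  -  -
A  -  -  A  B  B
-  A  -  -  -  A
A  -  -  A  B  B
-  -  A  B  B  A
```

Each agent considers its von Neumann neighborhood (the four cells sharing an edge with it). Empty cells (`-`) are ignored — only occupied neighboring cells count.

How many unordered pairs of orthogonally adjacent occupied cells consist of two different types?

Scan each occupied cell's neighbors to the right and below so each pair is counted once.
From row 0: 0 unlike of 1 pairs (running 0/1).
From row 1: 1 unlike of 6 pairs (running 1/7).
From row 2: 1 unlike of 2 pairs (running 2/9).
From row 3: 2 unlike of 3 pairs (running 4/12).
From row 4: 1 unlike of 1 pairs (running 5/13).
From row 5: 3 unlike of 5 pairs (running 8/18).
From row 6: 2 unlike of 3 pairs (running 10/21).
Total adjacent occupied pairs: 21; unlike-type pairs: 10.

10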